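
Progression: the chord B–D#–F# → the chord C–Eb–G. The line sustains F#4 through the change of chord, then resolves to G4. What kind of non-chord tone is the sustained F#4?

The harmony at that moment is C minor triad (C, Eb, G); F#4 is not a chord tone.
It is held over (the same pitch as the preceding F#4) and left by step up to G4.
Held over from the previous chord and resolving up by step — a retardation.

F#4 is a retardation.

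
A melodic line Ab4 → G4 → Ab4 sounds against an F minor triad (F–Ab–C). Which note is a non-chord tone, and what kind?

G4 is a neighbor tone.

The harmony at that moment is F minor triad (F, Ab, C); G4 is not a chord tone.
It is approached by step down from Ab4 and left by step up to Ab4.
Step away and step back to the same note — a neighbor tone (lower neighbor).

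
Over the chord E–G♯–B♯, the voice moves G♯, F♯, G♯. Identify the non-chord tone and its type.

The harmony at that moment is E augmented triad (E, G♯, B♯); F♯ is not a chord tone.
It is approached by step down from G♯ and left by step up to G♯.
Step away and step back to the same note — a neighbor tone (lower neighbor).

F♯ is a neighbor tone.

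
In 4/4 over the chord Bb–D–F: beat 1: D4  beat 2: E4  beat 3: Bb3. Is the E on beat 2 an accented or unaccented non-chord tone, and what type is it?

The harmony at that moment is Bb major triad (Bb, D, F); E4 is not a chord tone.
It is approached by step up from D4 and left by leap down to Bb3.
Step in, leap out — an escape tone.
It falls on a weak beat, so it is unaccented.

Unaccented escape tone.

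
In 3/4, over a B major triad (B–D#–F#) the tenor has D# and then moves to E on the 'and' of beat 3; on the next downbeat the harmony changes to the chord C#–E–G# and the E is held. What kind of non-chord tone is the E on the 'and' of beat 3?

The harmony at that moment is B major triad (B, D#, F#); E is not a chord tone.
It is approached by step up from D# and then sustained as the same pitch into the next harmony.
Arriving early and becoming a chord tone when the harmony changes — an anticipation.

Anticipation.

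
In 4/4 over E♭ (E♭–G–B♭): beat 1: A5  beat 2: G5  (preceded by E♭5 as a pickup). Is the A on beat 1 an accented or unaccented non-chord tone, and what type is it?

Accented appoggiatura.

The harmony at that moment is E♭ major triad (E♭, G, B♭); A5 is not a chord tone.
It is approached by leap up from E♭5 and left by step down to G5.
Leap in, step out — an appoggiatura.
It falls on the downbeat, so it is accented.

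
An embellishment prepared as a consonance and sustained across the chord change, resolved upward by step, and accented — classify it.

Approach: by preparation — the pitch is first a chord tone, then held (tied or repeated) while the harmony changes under it. Departure: up by step. Metric position: strong.
A prepared dissonance that resolves upward by step — a retardation. (The same figure resolving downward would be a suspension.)

Retardation.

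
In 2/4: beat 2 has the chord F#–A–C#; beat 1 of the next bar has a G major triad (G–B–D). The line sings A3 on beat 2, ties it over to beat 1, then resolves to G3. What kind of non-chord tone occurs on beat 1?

Suspension.

The harmony at that moment is G major triad (G, B, D); A3 is not a chord tone.
It is held over (the same pitch as the preceding A3) and left by step down to G3.
Held over from the previous chord and resolving down by step — a suspension.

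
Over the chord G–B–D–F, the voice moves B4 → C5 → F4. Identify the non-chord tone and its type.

The harmony at that moment is G dominant seventh chord (G, B, D, F); C5 is not a chord tone.
It is approached by step up from B4 and left by leap down to F4.
Step in, leap out — an escape tone.

C5 is an escape tone.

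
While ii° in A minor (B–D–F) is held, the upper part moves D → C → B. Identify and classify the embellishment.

The harmony at that moment is B diminished triad (B, D, F); C is not a chord tone.
It is approached by step down from D and left by step down to B.
Step in, step out in the same direction — a passing tone.

C is a passing tone.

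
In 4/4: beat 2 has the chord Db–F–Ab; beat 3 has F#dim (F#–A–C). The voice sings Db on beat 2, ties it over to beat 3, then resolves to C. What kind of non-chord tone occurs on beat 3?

The harmony at that moment is F# diminished triad (F#, A, C); Db is not a chord tone.
It is held over (the same pitch as the preceding Db) and left by step down to C.
Held over from the previous chord and resolving down by step — a suspension.

Suspension.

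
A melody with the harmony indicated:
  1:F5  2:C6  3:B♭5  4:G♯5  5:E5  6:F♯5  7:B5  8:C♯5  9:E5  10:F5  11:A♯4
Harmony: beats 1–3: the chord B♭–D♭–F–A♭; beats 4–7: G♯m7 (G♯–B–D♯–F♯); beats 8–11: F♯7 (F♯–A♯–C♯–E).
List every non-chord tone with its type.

The harmony at that moment is B♭ minor seventh chord (B♭, D♭, F, A♭); C6 is not a chord tone.
It is approached by leap up from F5 and left by step down to B♭5.
Leap in, step out — an appoggiatura.
The harmony at that moment is G♯ minor seventh chord (G♯, B, D♯, F♯); E5 is not a chord tone.
It is approached by leap down from G♯5 and left by step up to F♯5.
Leap in, step out — an appoggiatura.
The harmony at that moment is F♯ dominant seventh chord (F♯, A♯, C♯, E); F5 is not a chord tone.
It is approached by step up from E5 and left by leap down to A♯4.
Step in, leap out — an escape tone.

C6 (beat 2) — appoggiatura; E5 (beat 5) — appoggiatura; F5 (beat 10) — escape tone.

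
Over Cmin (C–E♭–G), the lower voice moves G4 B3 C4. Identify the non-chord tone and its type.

The harmony at that moment is C minor triad (C, E♭, G); B3 is not a chord tone.
It is approached by leap down from G4 and left by step up to C4.
Leap in, step out — an appoggiatura.

B3 is an appoggiatura.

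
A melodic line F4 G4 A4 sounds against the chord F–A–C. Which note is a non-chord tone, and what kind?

G4 is a passing tone.

The harmony at that moment is F major triad (F, A, C); G4 is not a chord tone.
It is approached by step up from F4 and left by step up to A4.
Step in, step out in the same direction — a passing tone.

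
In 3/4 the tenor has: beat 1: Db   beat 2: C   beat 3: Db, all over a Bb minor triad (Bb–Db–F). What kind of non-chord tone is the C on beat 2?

The harmony at that moment is Bb minor triad (Bb, Db, F); C is not a chord tone.
It is approached by step down from Db and left by step up to Db.
Step away and step back to the same note — a neighbor tone (lower neighbor).

Lower neighbor tone.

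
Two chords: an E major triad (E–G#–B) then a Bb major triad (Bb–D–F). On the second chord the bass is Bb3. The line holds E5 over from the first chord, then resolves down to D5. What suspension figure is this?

4–3 suspension.

At the second chord the bass is Bb3. The suspended E5 lies a fourth above the bass; after resolving down by step to D5, the interval above the bass becomes a third.
Suspension figures are named by those two intervals: 4–3.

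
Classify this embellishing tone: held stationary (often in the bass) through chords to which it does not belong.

Pedal tone.

Approach: none. Departure: none — a single pitch is sustained while the chords change around it, passing through harmonies that do not contain it.
No melodic motion at all; the dissonance is created entirely by the moving harmonies against the stationary note — a pedal tone (pedal point).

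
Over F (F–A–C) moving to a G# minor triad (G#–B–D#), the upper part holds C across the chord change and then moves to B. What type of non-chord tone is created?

The harmony at that moment is G# minor triad (G#, B, D#); C is not a chord tone.
It is held over (the same pitch as the preceding C) and left by step down to B.
Held over from the previous chord and resolving down by step — a suspension.

C is a suspension.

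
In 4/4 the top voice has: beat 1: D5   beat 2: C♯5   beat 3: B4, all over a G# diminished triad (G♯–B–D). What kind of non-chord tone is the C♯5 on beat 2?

The harmony at that moment is G♯ diminished triad (G♯, B, D); C♯5 is not a chord tone.
It is approached by step down from D5 and left by step down to B4.
Step in, step out in the same direction — a passing tone.

Passing tone.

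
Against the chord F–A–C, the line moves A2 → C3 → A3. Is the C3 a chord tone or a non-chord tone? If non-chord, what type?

F major triad contains F, A, C; C is the fifth, so it is a chord tone.

Chord tone (the fifth of F major triad).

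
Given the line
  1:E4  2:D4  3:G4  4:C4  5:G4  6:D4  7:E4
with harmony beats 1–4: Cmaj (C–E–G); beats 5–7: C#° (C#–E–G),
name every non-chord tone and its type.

D4 (beat 2) — escape tone; D4 (beat 6) — appoggiatura.

The harmony at that moment is C major triad (C, E, G); D4 is not a chord tone.
It is approached by step down from E4 and left by leap up to G4.
Step in, leap out — an escape tone.
The harmony at that moment is C# diminished triad (C#, E, G); D4 is not a chord tone.
It is approached by leap down from G4 and left by step up to E4.
Leap in, step out — an appoggiatura.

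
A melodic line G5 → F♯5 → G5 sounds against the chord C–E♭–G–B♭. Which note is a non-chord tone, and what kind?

The harmony at that moment is C minor seventh chord (C, E♭, G, B♭); F♯5 is not a chord tone.
It is approached by step down from G5 and left by step up to G5.
Step away and step back to the same note — a neighbor tone (lower neighbor).

F♯5 is a neighbor tone.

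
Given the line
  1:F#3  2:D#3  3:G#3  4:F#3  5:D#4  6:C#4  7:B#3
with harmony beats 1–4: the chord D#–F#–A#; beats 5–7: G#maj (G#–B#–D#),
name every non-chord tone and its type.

The harmony at that moment is D# minor triad (D#, F#, A#); G#3 is not a chord tone.
It is approached by leap up from D#3 and left by step down to F#3.
Leap in, step out — an appoggiatura.
The harmony at that moment is G# major triad (G#, B#, D#); C#4 is not a chord tone.
It is approached by step down from D#4 and left by step down to B#3.
Step in, step out in the same direction — a passing tone.

G#3 (beat 3) — appoggiatura; C#4 (beat 6) — passing tone.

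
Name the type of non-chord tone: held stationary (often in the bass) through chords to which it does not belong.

Approach: none. Departure: none — a single pitch is sustained while the chords change around it, passing through harmonies that do not contain it.
No melodic motion at all; the dissonance is created entirely by the moving harmonies against the stationary note — a pedal tone (pedal point).

Pedal tone.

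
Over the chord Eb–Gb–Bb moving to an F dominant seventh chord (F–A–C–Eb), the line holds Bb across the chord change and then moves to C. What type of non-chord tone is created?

Bb is a retardation.

The harmony at that moment is F dominant seventh chord (F, A, C, Eb); Bb is not a chord tone.
It is held over (the same pitch as the preceding Bb) and left by step up to C.
Held over from the previous chord and resolving up by step — a retardation.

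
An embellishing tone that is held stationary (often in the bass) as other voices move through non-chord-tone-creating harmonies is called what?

Pedal tone.

Approach: none. Departure: none — a single pitch is sustained while the chords change around it, passing through harmonies that do not contain it.
No melodic motion at all; the dissonance is created entirely by the moving harmonies against the stationary note — a pedal tone (pedal point).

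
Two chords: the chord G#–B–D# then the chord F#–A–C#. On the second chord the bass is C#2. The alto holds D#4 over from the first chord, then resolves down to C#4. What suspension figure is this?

At the second chord the bass is C#2. The suspended D#4 lies a ninth above the bass; after resolving down by step to C#4, the interval above the bass becomes an octave.
Suspension figures are named by those two intervals: 9–8.

9–8 suspension.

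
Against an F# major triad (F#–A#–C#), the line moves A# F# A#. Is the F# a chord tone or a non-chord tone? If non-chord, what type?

Chord tone (the root of F# major triad).

F# major triad contains F#, A#, C#; F# is the root, so it is a chord tone.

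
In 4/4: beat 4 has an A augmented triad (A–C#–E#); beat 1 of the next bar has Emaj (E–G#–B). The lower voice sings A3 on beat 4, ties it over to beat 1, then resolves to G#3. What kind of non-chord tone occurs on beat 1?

The harmony at that moment is E major triad (E, G#, B); A3 is not a chord tone.
It is held over (the same pitch as the preceding A3) and left by step down to G#3.
Held over from the previous chord and resolving down by step — a suspension.

Suspension.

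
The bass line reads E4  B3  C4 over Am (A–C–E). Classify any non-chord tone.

B3 is an appoggiatura.

The harmony at that moment is A minor triad (A, C, E); B3 is not a chord tone.
It is approached by leap down from E4 and left by step up to C4.
Leap in, step out — an appoggiatura.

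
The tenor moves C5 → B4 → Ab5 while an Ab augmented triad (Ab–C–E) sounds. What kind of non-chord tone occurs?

B4 is an escape tone.

The harmony at that moment is Ab augmented triad (Ab, C, E); B4 is not a chord tone.
It is approached by step down from C5 and left by leap up to Ab5.
Step in, leap out — an escape tone.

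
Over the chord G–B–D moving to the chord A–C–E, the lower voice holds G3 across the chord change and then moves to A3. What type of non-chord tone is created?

The harmony at that moment is A minor triad (A, C, E); G3 is not a chord tone.
It is held over (the same pitch as the preceding G3) and left by step up to A3.
Held over from the previous chord and resolving up by step — a retardation.

G3 is a retardation.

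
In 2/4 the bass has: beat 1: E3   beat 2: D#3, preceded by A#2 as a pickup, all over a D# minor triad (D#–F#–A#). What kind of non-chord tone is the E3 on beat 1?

The harmony at that moment is D# minor triad (D#, F#, A#); E3 is not a chord tone.
It is approached by leap up from A#2 and left by step down to D#3.
Leap in, step out, metrically accented — an appoggiatura.

Appoggiatura.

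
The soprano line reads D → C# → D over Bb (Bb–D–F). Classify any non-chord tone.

C# is a neighbor tone.

The harmony at that moment is Bb major triad (Bb, D, F); C# is not a chord tone.
It is approached by step down from D and left by step up to D.
Step away and step back to the same note — a neighbor tone (lower neighbor).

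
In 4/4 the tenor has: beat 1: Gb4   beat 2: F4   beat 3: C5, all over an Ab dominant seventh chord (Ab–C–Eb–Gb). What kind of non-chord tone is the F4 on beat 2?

Escape tone.

The harmony at that moment is Ab dominant seventh chord (Ab, C, Eb, Gb); F4 is not a chord tone.
It is approached by step down from Gb4 and left by leap up to C5.
Step in, leap out, on a weak beat — an escape tone.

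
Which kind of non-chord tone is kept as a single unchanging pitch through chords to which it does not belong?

Approach: none. Departure: none — a single pitch is sustained while the chords change around it, passing through harmonies that do not contain it.
No melodic motion at all; the dissonance is created entirely by the moving harmonies against the stationary note — a pedal tone (pedal point).

Pedal tone.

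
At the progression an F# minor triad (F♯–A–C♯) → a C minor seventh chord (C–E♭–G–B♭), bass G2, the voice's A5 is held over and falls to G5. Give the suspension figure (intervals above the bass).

9–8 suspension.

At the second chord the bass is G2. The suspended A5 lies a ninth above the bass; after resolving down by step to G5, the interval above the bass becomes an octave.
Suspension figures are named by those two intervals: 9–8.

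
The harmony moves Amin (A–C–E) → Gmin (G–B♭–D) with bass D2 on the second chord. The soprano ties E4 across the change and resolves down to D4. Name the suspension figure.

9–8 suspension.

At the second chord the bass is D2. The suspended E4 lies a ninth above the bass; after resolving down by step to D4, the interval above the bass becomes an octave.
Suspension figures are named by those two intervals: 9–8.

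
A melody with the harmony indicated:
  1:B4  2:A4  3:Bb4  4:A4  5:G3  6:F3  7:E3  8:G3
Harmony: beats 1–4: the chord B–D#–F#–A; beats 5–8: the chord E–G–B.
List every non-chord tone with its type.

Bb4 (beat 3) — neighbor tone; F3 (beat 6) — passing tone.

The harmony at that moment is B dominant seventh chord (B, D#, F#, A); Bb4 is not a chord tone.
It is approached by step up from A4 and left by step down to A4.
Step away and step back to the same note — a neighbor tone (upper neighbor).
The harmony at that moment is E minor triad (E, G, B); F3 is not a chord tone.
It is approached by step down from G3 and left by step down to E3.
Step in, step out in the same direction — a passing tone.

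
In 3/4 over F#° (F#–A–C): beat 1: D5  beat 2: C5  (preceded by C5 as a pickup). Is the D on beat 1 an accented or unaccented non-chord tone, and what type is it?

The harmony at that moment is F# diminished triad (F#, A, C); D5 is not a chord tone.
It is approached by step up from C5 and left by step down to C5.
Step away and step back to the same note — a neighbor tone (upper neighbor).
It falls on the downbeat, so it is accented.

Accented neighbor tone.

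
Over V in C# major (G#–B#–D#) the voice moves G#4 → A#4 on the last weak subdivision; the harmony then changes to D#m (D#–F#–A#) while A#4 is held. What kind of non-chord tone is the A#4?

A#4 is an anticipation.

The harmony at that moment is G# major triad (G#, B#, D#); A#4 is not a chord tone.
It is approached by step up from G#4 and then sustained as the same pitch into the next harmony.
Arriving early and becoming a chord tone when the harmony changes — an anticipation.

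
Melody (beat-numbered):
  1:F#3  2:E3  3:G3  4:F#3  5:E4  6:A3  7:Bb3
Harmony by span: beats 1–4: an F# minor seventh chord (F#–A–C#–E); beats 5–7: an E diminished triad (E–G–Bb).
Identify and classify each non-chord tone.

G3 (beat 3) — appoggiatura; A3 (beat 6) — appoggiatura.

The harmony at that moment is F# minor seventh chord (F#, A, C#, E); G3 is not a chord tone.
It is approached by leap up from E3 and left by step down to F#3.
Leap in, step out — an appoggiatura.
The harmony at that moment is E diminished triad (E, G, Bb); A3 is not a chord tone.
It is approached by leap down from E4 and left by step up to Bb3.
Leap in, step out — an appoggiatura.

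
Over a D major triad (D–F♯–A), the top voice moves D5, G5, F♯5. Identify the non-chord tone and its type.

The harmony at that moment is D major triad (D, F♯, A); G5 is not a chord tone.
It is approached by leap up from D5 and left by step down to F♯5.
Leap in, step out — an appoggiatura.

G5 is an appoggiatura.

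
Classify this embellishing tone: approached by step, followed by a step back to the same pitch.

Neighbor tone.

Approach: by step. Departure: by step in the opposite direction, back to the starting pitch.
Stepwise on both sides but reversing to return to the same chord tone — a neighbor tone. (Had it continued onward in the same direction it would be a passing tone instead.)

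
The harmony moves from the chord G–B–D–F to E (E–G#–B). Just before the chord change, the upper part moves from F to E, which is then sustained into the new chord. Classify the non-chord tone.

The harmony at that moment is G dominant seventh chord (G, B, D, F); E is not a chord tone.
It is approached by step down from F and then sustained as the same pitch into the next harmony.
Arriving early and becoming a chord tone when the harmony changes — an anticipation.

E is an anticipation.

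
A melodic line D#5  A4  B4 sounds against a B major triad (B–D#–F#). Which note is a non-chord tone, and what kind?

The harmony at that moment is B major triad (B, D#, F#); A4 is not a chord tone.
It is approached by leap down from D#5 and left by step up to B4.
Leap in, step out — an appoggiatura.

A4 is an appoggiatura.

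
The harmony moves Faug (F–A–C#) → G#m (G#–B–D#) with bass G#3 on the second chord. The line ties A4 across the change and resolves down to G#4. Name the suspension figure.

9–8 suspension.

At the second chord the bass is G#3. The suspended A4 lies a ninth above the bass; after resolving down by step to G#4, the interval above the bass becomes an octave.
Suspension figures are named by those two intervals: 9–8.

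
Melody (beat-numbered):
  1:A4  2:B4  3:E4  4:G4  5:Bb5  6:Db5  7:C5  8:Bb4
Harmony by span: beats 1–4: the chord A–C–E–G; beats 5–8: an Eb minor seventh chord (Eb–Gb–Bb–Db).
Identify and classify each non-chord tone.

The harmony at that moment is A minor seventh chord (A, C, E, G); B4 is not a chord tone.
It is approached by step up from A4 and left by leap down to E4.
Step in, leap out — an escape tone.
The harmony at that moment is Eb minor seventh chord (Eb, Gb, Bb, Db); C5 is not a chord tone.
It is approached by step down from Db5 and left by step down to Bb4.
Step in, step out in the same direction — a passing tone.

B4 (beat 2) — escape tone; C5 (beat 7) — passing tone.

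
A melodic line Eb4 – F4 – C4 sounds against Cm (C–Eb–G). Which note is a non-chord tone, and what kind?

F4 is an escape tone.

The harmony at that moment is C minor triad (C, Eb, G); F4 is not a chord tone.
It is approached by step up from Eb4 and left by leap down to C4.
Step in, leap out — an escape tone.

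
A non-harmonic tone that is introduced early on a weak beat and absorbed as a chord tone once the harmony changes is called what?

Anticipation.

Approach: ahead of the chord change (typically by step), so it is dissonant against the current harmony. Departure: none — the same pitch is restated or held and is a chord tone of the new harmony.
Dissonant first, consonant once the harmony catches up: the note simply arrives early — an anticipation. (The reverse timing, consonant first and dissonant after the change, would be a suspension or retardation.)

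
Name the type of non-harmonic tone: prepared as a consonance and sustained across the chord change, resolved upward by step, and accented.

Retardation.

Approach: by preparation — the pitch is first a chord tone, then held (tied or repeated) while the harmony changes under it. Departure: up by step. Metric position: strong.
A prepared dissonance that resolves upward by step — a retardation. (The same figure resolving downward would be a suspension.)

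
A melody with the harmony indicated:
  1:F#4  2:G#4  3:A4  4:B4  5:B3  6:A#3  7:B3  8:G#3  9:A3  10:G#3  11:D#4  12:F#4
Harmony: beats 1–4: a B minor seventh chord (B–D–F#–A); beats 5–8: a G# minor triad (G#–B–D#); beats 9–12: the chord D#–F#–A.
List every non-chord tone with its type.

G#4 (beat 2) — passing tone; A#3 (beat 6) — neighbor tone; G#3 (beat 10) — escape tone.

The harmony at that moment is B minor seventh chord (B, D, F#, A); G#4 is not a chord tone.
It is approached by step up from F#4 and left by step up to A4.
Step in, step out in the same direction — a passing tone.
The harmony at that moment is G# minor triad (G#, B, D#); A#3 is not a chord tone.
It is approached by step down from B3 and left by step up to B3.
Step away and step back to the same note — a neighbor tone (lower neighbor).
The harmony at that moment is D# diminished triad (D#, F#, A); G#3 is not a chord tone.
It is approached by step down from A3 and left by leap up to D#4.
Step in, leap out — an escape tone.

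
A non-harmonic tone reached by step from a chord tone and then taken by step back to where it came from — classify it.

Approach: by step. Departure: by step in the opposite direction, back to the starting pitch.
Stepwise on both sides but reversing to return to the same chord tone — a neighbor tone. (Had it continued onward in the same direction it would be a passing tone instead.)

Neighbor tone.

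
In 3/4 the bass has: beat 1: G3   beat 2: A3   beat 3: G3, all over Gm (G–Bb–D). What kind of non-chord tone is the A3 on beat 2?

The harmony at that moment is G minor triad (G, Bb, D); A3 is not a chord tone.
It is approached by step up from G3 and left by step down to G3.
Step away and step back to the same note — a neighbor tone (upper neighbor).

Upper neighbor tone.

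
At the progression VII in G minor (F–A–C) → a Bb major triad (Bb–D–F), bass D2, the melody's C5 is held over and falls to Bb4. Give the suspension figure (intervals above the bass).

At the second chord the bass is D2. The suspended C5 lies a seventh above the bass; after resolving down by step to Bb4, the interval above the bass becomes a sixth.
Suspension figures are named by those two intervals: 7–6.

7–6 suspension.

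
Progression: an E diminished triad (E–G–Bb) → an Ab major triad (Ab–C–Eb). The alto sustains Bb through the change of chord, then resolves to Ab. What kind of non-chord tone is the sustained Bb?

The harmony at that moment is Ab major triad (Ab, C, Eb); Bb is not a chord tone.
It is held over (the same pitch as the preceding Bb) and left by step down to Ab.
Held over from the previous chord and resolving down by step — a suspension.

Bb is a suspension.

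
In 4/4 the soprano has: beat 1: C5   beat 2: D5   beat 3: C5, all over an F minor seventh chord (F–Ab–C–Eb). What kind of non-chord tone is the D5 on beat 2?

The harmony at that moment is F minor seventh chord (F, Ab, C, Eb); D5 is not a chord tone.
It is approached by step up from C5 and left by step down to C5.
Step away and step back to the same note — a neighbor tone (upper neighbor).

Upper neighbor tone.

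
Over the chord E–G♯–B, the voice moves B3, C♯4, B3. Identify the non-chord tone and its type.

The harmony at that moment is E major triad (E, G♯, B); C♯4 is not a chord tone.
It is approached by step up from B3 and left by step down to B3.
Step away and step back to the same note — a neighbor tone (upper neighbor).

C♯4 is a neighbor tone.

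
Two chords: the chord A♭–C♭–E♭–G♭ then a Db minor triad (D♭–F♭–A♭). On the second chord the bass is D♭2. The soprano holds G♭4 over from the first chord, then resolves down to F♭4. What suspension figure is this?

4–3 suspension.

At the second chord the bass is D♭2. The suspended G♭4 lies a fourth above the bass; after resolving down by step to F♭4, the interval above the bass becomes a third.
Suspension figures are named by those two intervals: 4–3.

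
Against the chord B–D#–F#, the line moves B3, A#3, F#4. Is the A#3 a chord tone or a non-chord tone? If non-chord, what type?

Non-chord tone — an escape tone.

The harmony at that moment is B major triad (B, D#, F#); A#3 is not a chord tone.
It is approached by step down from B3 and left by leap up to F#4.
Step in, leap out — an escape tone.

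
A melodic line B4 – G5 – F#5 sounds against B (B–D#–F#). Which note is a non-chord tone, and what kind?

G5 is an appoggiatura.

The harmony at that moment is B major triad (B, D#, F#); G5 is not a chord tone.
It is approached by leap up from B4 and left by step down to F#5.
Leap in, step out — an appoggiatura.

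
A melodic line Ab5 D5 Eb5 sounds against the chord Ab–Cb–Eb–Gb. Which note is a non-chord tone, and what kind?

The harmony at that moment is Ab minor seventh chord (Ab, Cb, Eb, Gb); D5 is not a chord tone.
It is approached by leap down from Ab5 and left by step up to Eb5.
Leap in, step out — an appoggiatura.

D5 is an appoggiatura.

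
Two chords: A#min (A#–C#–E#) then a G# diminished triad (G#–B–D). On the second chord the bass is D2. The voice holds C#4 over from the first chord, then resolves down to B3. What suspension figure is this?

7–6 suspension.

At the second chord the bass is D2. The suspended C#4 lies a seventh above the bass; after resolving down by step to B3, the interval above the bass becomes a sixth.
Suspension figures are named by those two intervals: 7–6.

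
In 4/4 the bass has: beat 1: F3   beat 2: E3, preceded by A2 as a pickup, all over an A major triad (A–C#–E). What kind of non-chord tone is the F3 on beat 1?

The harmony at that moment is A major triad (A, C#, E); F3 is not a chord tone.
It is approached by leap up from A2 and left by step down to E3.
Leap in, step out, metrically accented — an appoggiatura.

Appoggiatura.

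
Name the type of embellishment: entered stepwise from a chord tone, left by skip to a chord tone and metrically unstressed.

Approach: by step. Departure: by leap. Metric position: weak.
Step in, leap out, from a weak position — an escape tone (échappée). (It is the mirror image of the appoggiatura, which leaps in and steps out on a strong beat.)

Escape tone.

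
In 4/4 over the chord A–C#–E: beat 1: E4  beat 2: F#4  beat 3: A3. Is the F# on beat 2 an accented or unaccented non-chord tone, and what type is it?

The harmony at that moment is A major triad (A, C#, E); F#4 is not a chord tone.
It is approached by step up from E4 and left by leap down to A3.
Step in, leap out — an escape tone.
It falls on a weak beat, so it is unaccented.

Unaccented escape tone.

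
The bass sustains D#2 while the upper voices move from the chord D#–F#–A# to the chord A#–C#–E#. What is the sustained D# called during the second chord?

The harmony at that moment is A# minor triad (A#, C#, E#); D#2 is not a chord tone.
It is held over (the same pitch as the preceding D#2) and then sustained as the same pitch into the next harmony.
Sustained through a change of harmony — a pedal tone.

Pedal tone (pedal point).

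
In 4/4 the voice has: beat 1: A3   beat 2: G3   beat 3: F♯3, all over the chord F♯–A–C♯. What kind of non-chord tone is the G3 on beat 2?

Passing tone.

The harmony at that moment is F♯ minor triad (F♯, A, C♯); G3 is not a chord tone.
It is approached by step down from A3 and left by step down to F♯3.
Step in, step out in the same direction — a passing tone.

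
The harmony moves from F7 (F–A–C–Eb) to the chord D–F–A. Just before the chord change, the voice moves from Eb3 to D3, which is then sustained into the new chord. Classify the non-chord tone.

The harmony at that moment is F dominant seventh chord (F, A, C, Eb); D3 is not a chord tone.
It is approached by step down from Eb3 and then sustained as the same pitch into the next harmony.
Arriving early and becoming a chord tone when the harmony changes — an anticipation.

D3 is an anticipation.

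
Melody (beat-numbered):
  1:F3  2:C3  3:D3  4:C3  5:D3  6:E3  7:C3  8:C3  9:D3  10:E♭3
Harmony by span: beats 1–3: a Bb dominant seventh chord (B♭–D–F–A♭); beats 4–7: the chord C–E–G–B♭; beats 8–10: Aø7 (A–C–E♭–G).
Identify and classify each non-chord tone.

C3 (beat 2) — appoggiatura; D3 (beat 5) — passing tone; D3 (beat 9) — passing tone.

The harmony at that moment is B♭ dominant seventh chord (B♭, D, F, A♭); C3 is not a chord tone.
It is approached by leap down from F3 and left by step up to D3.
Leap in, step out — an appoggiatura.
The harmony at that moment is C dominant seventh chord (C, E, G, B♭); D3 is not a chord tone.
It is approached by step up from C3 and left by step up to E3.
Step in, step out in the same direction — a passing tone.
The harmony at that moment is A half-diminished seventh chord (A, C, E♭, G); D3 is not a chord tone.
It is approached by step up from C3 and left by step up to E♭3.
Step in, step out in the same direction — a passing tone.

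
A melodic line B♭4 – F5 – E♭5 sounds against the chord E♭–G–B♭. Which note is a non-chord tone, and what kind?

The harmony at that moment is E♭ major triad (E♭, G, B♭); F5 is not a chord tone.
It is approached by leap up from B♭4 and left by step down to E♭5.
Leap in, step out — an appoggiatura.

F5 is an appoggiatura.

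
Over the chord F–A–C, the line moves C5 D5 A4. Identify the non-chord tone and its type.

D5 is an escape tone.

The harmony at that moment is F major triad (F, A, C); D5 is not a chord tone.
It is approached by step up from C5 and left by leap down to A4.
Step in, leap out — an escape tone.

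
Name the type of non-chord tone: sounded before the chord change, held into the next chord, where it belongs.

Anticipation.

Approach: ahead of the chord change (typically by step), so it is dissonant against the current harmony. Departure: none — the same pitch is restated or held and is a chord tone of the new harmony.
Dissonant first, consonant once the harmony catches up: the note simply arrives early — an anticipation. (The reverse timing, consonant first and dissonant after the change, would be a suspension or retardation.)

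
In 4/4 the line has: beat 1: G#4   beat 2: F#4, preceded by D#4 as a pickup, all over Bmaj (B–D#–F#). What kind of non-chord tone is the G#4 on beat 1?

Appoggiatura.

The harmony at that moment is B major triad (B, D#, F#); G#4 is not a chord tone.
It is approached by leap up from D#4 and left by step down to F#4.
Leap in, step out, metrically accented — an appoggiatura.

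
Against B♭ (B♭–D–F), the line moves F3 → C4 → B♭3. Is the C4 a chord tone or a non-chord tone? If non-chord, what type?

The harmony at that moment is B♭ major triad (B♭, D, F); C4 is not a chord tone.
It is approached by leap up from F3 and left by step down to B♭3.
Leap in, step out — an appoggiatura.

Non-chord tone — an appoggiatura.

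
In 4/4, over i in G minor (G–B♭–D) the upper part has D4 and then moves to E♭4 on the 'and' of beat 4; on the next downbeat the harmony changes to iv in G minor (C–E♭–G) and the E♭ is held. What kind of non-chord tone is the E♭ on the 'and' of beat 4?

Anticipation.

The harmony at that moment is G minor triad (G, B♭, D); E♭4 is not a chord tone.
It is approached by step up from D4 and then sustained as the same pitch into the next harmony.
Arriving early and becoming a chord tone when the harmony changes — an anticipation.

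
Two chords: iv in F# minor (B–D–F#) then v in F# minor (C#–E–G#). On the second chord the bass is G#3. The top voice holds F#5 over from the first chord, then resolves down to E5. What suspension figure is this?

At the second chord the bass is G#3. The suspended F#5 lies a seventh above the bass; after resolving down by step to E5, the interval above the bass becomes a sixth.
Suspension figures are named by those two intervals: 7–6.

7–6 suspension.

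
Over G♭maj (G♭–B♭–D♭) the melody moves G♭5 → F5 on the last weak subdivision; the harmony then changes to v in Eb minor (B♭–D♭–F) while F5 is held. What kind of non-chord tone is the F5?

F5 is an anticipation.

The harmony at that moment is G♭ major triad (G♭, B♭, D♭); F5 is not a chord tone.
It is approached by step down from G♭5 and then sustained as the same pitch into the next harmony.
Arriving early and becoming a chord tone when the harmony changes — an anticipation.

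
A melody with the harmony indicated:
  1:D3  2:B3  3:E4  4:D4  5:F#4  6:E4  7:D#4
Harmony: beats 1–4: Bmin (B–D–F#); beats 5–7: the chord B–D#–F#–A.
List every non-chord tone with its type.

The harmony at that moment is B minor triad (B, D, F#); E4 is not a chord tone.
It is approached by leap up from B3 and left by step down to D4.
Leap in, step out — an appoggiatura.
The harmony at that moment is B dominant seventh chord (B, D#, F#, A); E4 is not a chord tone.
It is approached by step down from F#4 and left by step down to D#4.
Step in, step out in the same direction — a passing tone.

E4 (beat 3) — appoggiatura; E4 (beat 6) — passing tone.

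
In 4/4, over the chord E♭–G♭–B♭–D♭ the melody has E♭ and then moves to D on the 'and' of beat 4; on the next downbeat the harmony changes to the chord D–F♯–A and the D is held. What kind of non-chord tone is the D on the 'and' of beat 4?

The harmony at that moment is E♭ minor seventh chord (E♭, G♭, B♭, D♭); D is not a chord tone.
It is approached by step down from E♭ and then sustained as the same pitch into the next harmony.
Arriving early and becoming a chord tone when the harmony changes — an anticipation.

Anticipation.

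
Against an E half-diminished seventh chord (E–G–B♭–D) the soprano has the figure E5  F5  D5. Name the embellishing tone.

The harmony at that moment is E half-diminished seventh chord (E, G, B♭, D); F5 is not a chord tone.
It is approached by step up from E5 and left by leap down to D5.
Step in, leap out — an escape tone.

F5 is an escape tone.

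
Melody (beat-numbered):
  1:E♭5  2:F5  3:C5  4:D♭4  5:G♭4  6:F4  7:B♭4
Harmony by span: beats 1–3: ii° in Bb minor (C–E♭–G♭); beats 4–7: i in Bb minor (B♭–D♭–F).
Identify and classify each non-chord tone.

The harmony at that moment is C diminished triad (C, E♭, G♭); F5 is not a chord tone.
It is approached by step up from E♭5 and left by leap down to C5.
Step in, leap out — an escape tone.
The harmony at that moment is B♭ minor triad (B♭, D♭, F); G♭4 is not a chord tone.
It is approached by leap up from D♭4 and left by step down to F4.
Leap in, step out — an appoggiatura.

F5 (beat 2) — escape tone; G♭4 (beat 5) — appoggiatura.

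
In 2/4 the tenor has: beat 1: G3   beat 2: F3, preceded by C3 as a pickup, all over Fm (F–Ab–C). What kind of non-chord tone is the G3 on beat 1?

Appoggiatura.

The harmony at that moment is F minor triad (F, Ab, C); G3 is not a chord tone.
It is approached by leap up from C3 and left by step down to F3.
Leap in, step out, metrically accented — an appoggiatura.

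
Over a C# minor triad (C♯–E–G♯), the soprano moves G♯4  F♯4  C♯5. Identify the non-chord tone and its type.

The harmony at that moment is C♯ minor triad (C♯, E, G♯); F♯4 is not a chord tone.
It is approached by step down from G♯4 and left by leap up to C♯5.
Step in, leap out — an escape tone.

F♯4 is an escape tone.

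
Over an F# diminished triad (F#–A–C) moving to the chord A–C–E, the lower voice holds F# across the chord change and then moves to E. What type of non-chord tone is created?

The harmony at that moment is A minor triad (A, C, E); F# is not a chord tone.
It is held over (the same pitch as the preceding F#) and left by step down to E.
Held over from the previous chord and resolving down by step — a suspension.

F# is a suspension.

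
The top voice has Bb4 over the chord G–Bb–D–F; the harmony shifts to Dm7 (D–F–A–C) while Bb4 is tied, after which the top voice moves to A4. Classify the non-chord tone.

Bb4 is a suspension.

The harmony at that moment is D minor seventh chord (D, F, A, C); Bb4 is not a chord tone.
It is held over (the same pitch as the preceding Bb4) and left by step down to A4.
Held over from the previous chord and resolving down by step — a suspension.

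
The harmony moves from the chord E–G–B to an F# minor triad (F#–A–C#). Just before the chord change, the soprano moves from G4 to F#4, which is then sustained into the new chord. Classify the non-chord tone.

The harmony at that moment is E minor triad (E, G, B); F#4 is not a chord tone.
It is approached by step down from G4 and then sustained as the same pitch into the next harmony.
Arriving early and becoming a chord tone when the harmony changes — an anticipation.

F#4 is an anticipation.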